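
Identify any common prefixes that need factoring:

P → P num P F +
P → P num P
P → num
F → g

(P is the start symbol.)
Left-factoring is needed when two productions for the same non-terminal
share a common prefix on the right-hand side.

Productions for P:
  P → P num P F +
  P → P num P
  P → num

Found common prefix 'P num P' in productions for P

Answer: Yes, P has productions with common prefix 'P num P'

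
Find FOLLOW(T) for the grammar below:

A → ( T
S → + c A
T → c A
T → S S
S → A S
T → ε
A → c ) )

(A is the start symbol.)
{ $, '(', '+', 'c' }

To compute FOLLOW(T), find every occurrence of T on a right-hand side N → α T β: add FIRST(β) \ {ε}, and if β is empty or nullable also add FOLLOW(N). Iterate to a fixed point.

In A → ( T: T is at the end, add FOLLOW(A)

The FOLLOW sets referred to above (computed the same way, to a fixed point):
  FOLLOW(A) = { $, '(', '+', 'c' }

Taking the union: FOLLOW(T) = { $, '(', '+', 'c' }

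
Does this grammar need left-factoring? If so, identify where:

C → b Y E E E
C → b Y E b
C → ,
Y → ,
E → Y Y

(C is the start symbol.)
Left-factoring is needed when two productions for the same non-terminal
share a common prefix on the right-hand side.

Productions for C:
  C → b Y E E E
  C → b Y E b
  C → ,

Found common prefix 'b Y E' in productions for C

Answer: Yes, C has productions with common prefix 'b Y E'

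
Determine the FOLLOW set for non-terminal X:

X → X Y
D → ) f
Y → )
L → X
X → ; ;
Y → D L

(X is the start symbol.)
X is the start symbol, so $ ∈ FOLLOW(X).
In X → X Y: X is followed by Y, add FIRST(Y) \ {ε} = { ')' }
In L → X: X is at the end, add FOLLOW(L)

The FOLLOW sets referred to above (computed the same way, to a fixed point):
  FOLLOW(L) = { $, ')' }

Taking the union: FOLLOW(X) = { $, ')' }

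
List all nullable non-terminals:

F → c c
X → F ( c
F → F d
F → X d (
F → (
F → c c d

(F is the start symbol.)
None

A non-terminal is nullable if it can derive ε (the empty string): either it has an ε-production, or it has a production whose right-hand side consists entirely of nullable non-terminals.

There are no ε-productions, so no non-terminal can derive ε.
No non-terminals are nullable.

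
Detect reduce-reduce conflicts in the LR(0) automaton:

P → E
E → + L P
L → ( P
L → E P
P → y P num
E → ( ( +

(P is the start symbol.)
Augment with P' → P and build the canonical LR(0) collection (I0 = CLOSURE({[P' → . P]}), then GOTO on every symbol after a dot until no new states appear). It has 17 states:
  I0: { [E → . ( ( +], [E → . + L P], [P → . E], [P → . y P num], [P' → . P] }  — shift
  I1: { [E → ( . ( +] }  — shift
  I2: { [E → + . L P], [E → . ( ( +], [E → . + L P], [L → . ( P], [L → . E P] }  — shift
  I3: { [P → E .] }  — reduce
  I4: { [P' → P .] }  — accept
  I5: { [E → . ( ( +], [E → . + L P], [P → . E], [P → . y P num], [P → y . P num] }  — shift
  I6: { [P → y P . num] }  — shift
  I7: { [P → y P num .] }  — reduce
  I8: { [E → ( . ( +], [E → . ( ( +], [E → . + L P], [L → ( . P], [P → . E], [P → . y P num] }  — shift
  I9: { [E → . ( ( +], [E → . + L P], [L → E . P], [P → . E], [P → . y P num] }  — shift
  I10: { [E → + L . P], [E → . ( ( +], [E → . + L P], [P → . E], [P → . y P num] }  — shift
  I11: { [E → + L P .] }  — reduce
  I12: { [L → E P .] }  — reduce
  I13: { [E → ( ( . +], [E → ( . ( +] }  — shift
  I14: { [L → ( P .] }  — reduce
  I15: { [E → ( ( . +] }  — shift
  I16: { [E → ( ( + .] }  — reduce

No state contains more than one complete item.

Answer: No reduce-reduce conflicts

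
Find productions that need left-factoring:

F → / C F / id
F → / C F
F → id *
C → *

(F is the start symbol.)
Yes, F has productions with common prefix '/ C F'

Left-factoring is needed when two productions for the same non-terminal
share a common prefix on the right-hand side.

Productions for F:
  F → / C F / id
  F → / C F
  F → id *

Found common prefix '/ C F' in productions for F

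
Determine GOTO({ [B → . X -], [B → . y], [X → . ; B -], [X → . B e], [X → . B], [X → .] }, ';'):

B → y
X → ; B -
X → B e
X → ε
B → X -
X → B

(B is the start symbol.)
{ [B → . X -], [B → . y], [X → . ; B -], [X → . B e], [X → . B], [X → .], [X → ; . B -] }

GOTO(I, ';') = CLOSURE({ [A → αX.β] : [A → α.Xβ] ∈ I, X = ';' })

Items with dot before ';', with the dot advanced:
  [X → . ; B -] → [X → ; . B -]
Closure of the advanced items:
  [X → ; . B -] has the dot before B: add [B → . y], [B → . X -]
  [B → . X -] has the dot before X: add [X → . ; B -], [X → . B e], [X → .], [X → . B]

GOTO = { [B → . X -], [B → . y], [X → . ; B -], [X → . B e], [X → . B], [X → .], [X → ; . B -] }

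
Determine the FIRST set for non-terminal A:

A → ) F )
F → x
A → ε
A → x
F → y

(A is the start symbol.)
{ ')', 'x', ε }

From A → ) F ):
  - ')' is a terminal: add ')' and stop
From A → ε:
  - ε-production, so ε ∈ FIRST(A)
From A → x:
  - x is a terminal: add 'x' and stop

Collecting: FIRST(A) = { ')', 'x', ε }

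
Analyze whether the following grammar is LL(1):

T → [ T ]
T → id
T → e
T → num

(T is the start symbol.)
Yes, the grammar is LL(1).

A grammar is LL(1) if for each non-terminal N with multiple productions, the predict sets of those productions are pairwise disjoint, where PREDICT(N → α) = (FIRST(α) \ {ε}) ∪ (FOLLOW(N) if α ⇒* ε).

For T:
  PREDICT(T → '[' T ']') = { '[' }
  PREDICT(T → id) = { 'id' }
  PREDICT(T → e) = { 'e' }
  PREDICT(T → num) = { 'num' }

All predict sets are disjoint. The grammar IS LL(1).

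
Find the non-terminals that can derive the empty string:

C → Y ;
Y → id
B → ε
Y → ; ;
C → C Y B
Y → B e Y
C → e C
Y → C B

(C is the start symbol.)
ε-productions: B → ε
So B is immediately nullable.
No further non-terminal can be added: every production for the remaining non-terminals contains a terminal or a non-nullable non-terminal.
Nullable = { 'B' }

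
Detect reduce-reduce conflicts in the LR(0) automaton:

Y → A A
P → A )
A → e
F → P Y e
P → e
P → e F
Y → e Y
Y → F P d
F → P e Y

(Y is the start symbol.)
A reduce-reduce conflict occurs when an LR(0) state has two complete items [A → α .] and [B → β .] — both call for a reduction, and with no lookahead the parser cannot choose between them.

Augment with Y' → Y and build the canonical LR(0) collection (I0 = CLOSURE({[Y' → . Y]}), then GOTO on every symbol after a dot until no new states appear). It has 20 states:
  I0: { [A → . e], [F → . P Y e], [F → . P e Y], [P → . A )], [P → . e F], [P → . e], [Y → . A A], [Y → . F P d], [Y → . e Y], [Y' → . Y] }  — shift
  I1: { [A → . e], [P → A . )], [Y → A . A] }  — shift
  I2: { [A → . e], [P → . A )], [P → . e F], [P → . e], [Y → F . P d] }  — shift
  I3: { [A → . e], [F → . P Y e], [F → . P e Y], [F → P . Y e], [F → P . e Y], [P → . A )], [P → . e F], [P → . e], [Y → . A A], [Y → . F P d], [Y → . e Y] }  — shift
  I4: { [Y' → Y .] }  — accept
  I5: { [A → . e], [A → e .], [F → . P Y e], [F → . P e Y], [P → . A )], [P → . e F], [P → . e], [P → e . F], [P → e .], [Y → . A A], [Y → . F P d], [Y → . e Y], [Y → e . Y] }  — shift, 2 reduces
  I6: { [A → . e], [P → . A )], [P → . e F], [P → . e], [P → e F .], [Y → F . P d] }  — shift, reduce
  I7: { [Y → e Y .] }  — reduce
  I8: { [P → A . )] }  — shift
  I9: { [Y → F P . d] }  — shift
  I10: { [A → . e], [A → e .], [F → . P Y e], [F → . P e Y], [P → . A )], [P → . e F], [P → . e], [P → e . F], [P → e .] }  — shift, 2 reduces
  I11: { [P → e F .] }  — reduce
  I12: { [Y → F P d .] }  — reduce
  I13: { [P → A ) .] }  — reduce
  I14: { [F → P Y . e] }  — shift
  I15: { [A → . e], [A → e .], [F → . P Y e], [F → . P e Y], [F → P e . Y], [P → . A )], [P → . e F], [P → . e], [P → e . F], [P → e .], [Y → . A A], [Y → . F P d], [Y → . e Y], [Y → e . Y] }  — shift, 2 reduces
  I16: { [F → P e Y .], [Y → e Y .] }  — 2 reduces
  I17: { [F → P Y e .] }  — reduce
  I18: { [Y → A A .] }  — reduce
  I19: { [A → e .] }  — reduce

I5 contains complete items [A → e .], [P → e .] — reduce-reduce conflict.
I10 contains complete items [A → e .], [P → e .] — reduce-reduce conflict.
I15 contains complete items [A → e .], [P → e .] — reduce-reduce conflict.
I16 contains complete items [F → P e Y .], [Y → e Y .] — reduce-reduce conflict.

Answer: Yes — I5: [A → e .] vs [P → e .]; I10: [A → e .] vs [P → e .]; I15: [A → e .] vs [P → e .]; I16: [F → P e Y .] vs [Y → e Y .]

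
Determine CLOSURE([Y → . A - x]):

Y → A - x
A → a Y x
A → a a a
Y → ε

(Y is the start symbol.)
{ [A → . a Y x], [A → . a a a], [Y → . A - x] }

Start with: [Y → . A - x]
  [Y → . A - x] has the dot before A: add [A → . a Y x], [A → . a a a]
No further items can be added.

CLOSURE = { [A → . a Y x], [A → . a a a], [Y → . A - x] }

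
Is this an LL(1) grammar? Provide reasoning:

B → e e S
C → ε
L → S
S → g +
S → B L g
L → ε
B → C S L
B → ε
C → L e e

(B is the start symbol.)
No. Predict set conflict for B: { 'e' }

Relevant sets:
  FIRST(C) = { 'e', 'g', ε }
  FIRST(S) = { 'e', 'g' }
  FIRST(L) = { 'e', 'g', ε }
  FIRST(B) = { 'e', 'g', ε }
  FOLLOW(B) = { $, 'e', 'g' }
  FOLLOW(C) = { 'e', 'g' }
  FOLLOW(L) = { $, 'e', 'g' }

For B:
  PREDICT(B → e e S) = { 'e' }
  PREDICT(B → C S L) = { 'e', 'g' }
  PREDICT(B → ε) = { $, 'e', 'g' }
For C:
  PREDICT(C → ε) = { 'e', 'g' }
  PREDICT(C → L e e) = { 'e', 'g' }
For L:
  PREDICT(L → S) = { 'e', 'g' }
  PREDICT(L → ε) = { $, 'e', 'g' }
For S:
  PREDICT(S → g '+') = { 'g' }
  PREDICT(S → B L g) = { 'e', 'g' }

Conflict found: Predict set conflict for B: { 'e' }
The grammar is NOT LL(1).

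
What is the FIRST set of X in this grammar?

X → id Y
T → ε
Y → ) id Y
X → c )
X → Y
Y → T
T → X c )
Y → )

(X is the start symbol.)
{ ')', 'c', 'id', ε }

FIRST sets of the other non-terminals involved (by the same procedure, iterated to a fixed point):
  FIRST(Y) = { ')', 'c', 'id', ε }

From X → id Y:
  - id is a terminal: add 'id' and stop
From X → c ):
  - c is a terminal: add 'c' and stop
From X → Y:
  - Y is a non-terminal: add FIRST(Y) \ {ε} = { ')', 'c', 'id' }
    Y is nullable and nothing follows, so the whole right-hand side can vanish: ε ∈ FIRST(X)

Collecting: FIRST(X) = { ')', 'c', 'id', ε }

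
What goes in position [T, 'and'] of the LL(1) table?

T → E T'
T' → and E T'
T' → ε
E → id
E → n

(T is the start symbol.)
To find M[T, 'and'], we find productions for T where 'and' is in the predict set (PREDICT(N → α) = (FIRST(α) \ {ε}) ∪ (FOLLOW(N) if α ⇒* ε)).

Relevant sets:
  FIRST(E) = { 'id', 'n' }

T → E T': PREDICT = { 'id', 'n' }

M[T, 'and'] is empty (no production applies)

Answer: Empty (error entry)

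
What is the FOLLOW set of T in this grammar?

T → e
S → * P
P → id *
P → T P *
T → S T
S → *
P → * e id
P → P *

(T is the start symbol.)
To compute FOLLOW(T), find every occurrence of T on a right-hand side N → α T β: add FIRST(β) \ {ε}, and if β is empty or nullable also add FOLLOW(N). Iterate to a fixed point.

T is the start symbol, so $ ∈ FOLLOW(T).
In P → T P *: T is followed by P '*', add FIRST(P '*') \ {ε} = { '*', 'e', 'id' }
In T → S T: T is at the end; this adds FOLLOW(T) to itself — nothing new

Taking the union: FOLLOW(T) = { $, '*', 'e', 'id' }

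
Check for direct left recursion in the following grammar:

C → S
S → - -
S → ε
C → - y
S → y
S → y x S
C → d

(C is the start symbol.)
No direct left recursion

Direct left recursion occurs when N → N α for some non-terminal N (the right-hand side begins with the left-hand side itself).

C → S: starts with S
S → - -: starts with '-'
S → ε: starts with ε
C → - y: starts with '-'
S → y: starts with y
S → y x S: starts with y
C → d: starts with d

No direct left recursion found.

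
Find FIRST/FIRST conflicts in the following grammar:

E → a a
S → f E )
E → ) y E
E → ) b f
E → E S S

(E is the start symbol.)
Yes. E → a a / E → E S S on { 'a' }; E → ')' y E / E → ')' b f on { ')' }; E → ')' y E / E → E S S on { ')' }; E → ')' b f / E → E S S on { ')' }

FIRST sets of the non-terminals at (or reachable through a nullable prefix from) the front of some alternative:
  FIRST(E) = { ')', 'a' }

Productions for E:
  E → a a: FIRST = { 'a' }
  E → ) y E: FIRST = { ')' }
  E → ) b f: FIRST = { ')' }
  E → E S S: FIRST = { ')', 'a' }
S has only one production, so no FIRST/FIRST conflict is possible there.

Conflict for E: E → a a and E → E S S
  Overlap: { 'a' }
Conflict for E: E → ) y E and E → ) b f
  Overlap: { ')' }
Conflict for E: E → ) y E and E → E S S
  Overlap: { ')' }
Conflict for E: E → ) b f and E → E S S
  Overlap: { ')' }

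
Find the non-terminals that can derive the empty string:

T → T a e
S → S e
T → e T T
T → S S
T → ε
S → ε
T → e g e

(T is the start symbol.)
{ 'S', 'T' }

ε-productions: T → ε, S → ε
So T, S are immediately nullable.
Every non-terminal is now nullable.
Nullable = { 'S', 'T' }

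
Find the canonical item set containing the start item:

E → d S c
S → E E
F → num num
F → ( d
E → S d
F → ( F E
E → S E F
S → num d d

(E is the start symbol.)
First, augment the grammar with E' → E
I₀ = CLOSURE({ [E' → . E] }):
  [E' → . E] has the dot before E: add [E → . d S c], [E → . S d], [E → . S E F]
  [E → . S d] has the dot before S: add [S → . E E], [S → . num d d]
No further items can be added.

I₀ = { [E → . S E F], [E → . S d], [E → . d S c], [E' → . E], [S → . E E], [S → . num d d] }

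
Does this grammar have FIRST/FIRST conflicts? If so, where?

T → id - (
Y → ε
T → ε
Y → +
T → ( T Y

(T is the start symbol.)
Productions for T:
  T → id - (: FIRST = { 'id' }
  T → ε: FIRST = { ε }
  T → ( T Y: FIRST = { '(' }
Productions for Y:
  Y → ε: FIRST = { ε }
  Y → +: FIRST = { '+' }

All alternatives of each non-terminal have pairwise disjoint FIRST sets.

Answer: No FIRST/FIRST conflicts.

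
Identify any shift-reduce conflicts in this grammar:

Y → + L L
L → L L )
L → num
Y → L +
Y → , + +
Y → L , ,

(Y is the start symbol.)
Yes — I14: [Y → + L L .] vs [L → L L . )]

Augment with Y' → Y and build the canonical LR(0) collection (I0 = CLOSURE({[Y' → . Y]}), then GOTO on every symbol after a dot until no new states appear). It has 15 states:
  I0: { [L → . L L )], [L → . num], [Y → . + L L], [Y → . , + +], [Y → . L +], [Y → . L , ,], [Y' → . Y] }  — shift
  I1: { [L → . L L )], [L → . num], [Y → + . L L] }  — shift
  I2: { [Y → , . + +] }  — shift
  I3: { [L → . L L )], [L → . num], [L → L . L )], [Y → L . +], [Y → L . , ,] }  — shift
  I4: { [Y' → Y .] }  — accept
  I5: { [L → num .] }  — reduce
  I6: { [Y → L + .] }  — reduce
  I7: { [Y → L , . ,] }  — shift
  I8: { [L → . L L )], [L → . num], [L → L . L )], [L → L L . )] }  — shift
  I9: { [L → L L ) .] }  — reduce
  I10: { [Y → L , , .] }  — reduce
  I11: { [Y → , + . +] }  — shift
  I12: { [Y → , + + .] }  — reduce
  I13: { [L → . L L )], [L → . num], [L → L . L )], [Y → + L . L] }  — shift
  I14: { [L → . L L )], [L → . num], [L → L . L )], [L → L L . )], [Y → + L L .] }  — shift, reduce

I14 contains reduce item [Y → + L L .] and shift items [L → L L . )], [L → . num] — shift-reduce conflict.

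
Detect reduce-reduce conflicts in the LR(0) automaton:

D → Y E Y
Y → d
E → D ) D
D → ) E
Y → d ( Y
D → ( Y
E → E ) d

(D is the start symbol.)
No reduce-reduce conflicts

A reduce-reduce conflict occurs when an LR(0) state has two complete items [A → α .] and [B → β .] — both call for a reduction, and with no lookahead the parser cannot choose between them.

Augment with D' → D and build the canonical LR(0) collection (I0 = CLOSURE({[D' → . D]}), then GOTO on every symbol after a dot until no new states appear). It has 17 states:
  I0: { [D → . ( Y], [D → . ) E], [D → . Y E Y], [D' → . D], [Y → . d ( Y], [Y → . d] }  — shift
  I1: { [D → ( . Y], [Y → . d ( Y], [Y → . d] }  — shift
  I2: { [D → ) . E], [D → . ( Y], [D → . ) E], [D → . Y E Y], [E → . D ) D], [E → . E ) d], [Y → . d ( Y], [Y → . d] }  — shift
  I3: { [D' → D .] }  — accept
  I4: { [D → . ( Y], [D → . ) E], [D → . Y E Y], [D → Y . E Y], [E → . D ) D], [E → . E ) d], [Y → . d ( Y], [Y → . d] }  — shift
  I5: { [Y → d . ( Y], [Y → d .] }  — shift, reduce
  I6: { [Y → . d ( Y], [Y → . d], [Y → d ( . Y] }  — shift
  I7: { [Y → d ( Y .] }  — reduce
  I8: { [E → D . ) D] }  — shift
  I9: { [D → Y E . Y], [E → E . ) d], [Y → . d ( Y], [Y → . d] }  — shift
  I10: { [E → E ) . d] }  — shift
  I11: { [D → Y E Y .] }  — reduce
  I12: { [E → E ) d .] }  — reduce
  I13: { [D → . ( Y], [D → . ) E], [D → . Y E Y], [E → D ) . D], [Y → . d ( Y], [Y → . d] }  — shift
  I14: { [E → D ) D .] }  — reduce
  I15: { [D → ) E .], [E → E . ) d] }  — shift, reduce
  I16: { [D → ( Y .] }  — reduce

No state contains more than one complete item.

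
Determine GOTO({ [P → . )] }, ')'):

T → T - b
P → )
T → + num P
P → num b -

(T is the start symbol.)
{ [P → ) .] }

GOTO(I, ')') = CLOSURE({ [A → αX.β] : [A → α.Xβ] ∈ I, X = ')' })

Items with dot before ')', with the dot advanced:
  [P → . )] → [P → ) .]
Closure adds nothing (no advanced item has the dot before a non-terminal).

GOTO = { [P → ) .] }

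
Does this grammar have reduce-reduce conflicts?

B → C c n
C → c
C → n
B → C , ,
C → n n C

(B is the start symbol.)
No reduce-reduce conflicts

Augment with B' → B and build the canonical LR(0) collection (I0 = CLOSURE({[B' → . B]}), then GOTO on every symbol after a dot until no new states appear). It has 11 states:
  I0: { [B → . C , ,], [B → . C c n], [B' → . B], [C → . c], [C → . n n C], [C → . n] }  — shift
  I1: { [B' → B .] }  — accept
  I2: { [B → C . , ,], [B → C . c n] }  — shift
  I3: { [C → c .] }  — reduce
  I4: { [C → n . n C], [C → n .] }  — shift, reduce
  I5: { [C → . c], [C → . n n C], [C → . n], [C → n n . C] }  — shift
  I6: { [C → n n C .] }  — reduce
  I7: { [B → C , . ,] }  — shift
  I8: { [B → C c . n] }  — shift
  I9: { [B → C c n .] }  — reduce
  I10: { [B → C , , .] }  — reduce

No state contains more than one complete item.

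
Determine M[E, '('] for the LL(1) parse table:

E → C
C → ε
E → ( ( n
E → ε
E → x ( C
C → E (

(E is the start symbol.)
E → C, E → ( ( n, E → ε

To find M[E, '('], we find productions for E where '(' is in the predict set (PREDICT(N → α) = (FIRST(α) \ {ε}) ∪ (FOLLOW(N) if α ⇒* ε)).

Relevant sets:
  FIRST(C) = { '(', 'x', ε }
  FOLLOW(E) = { $, '(' }

E → C: PREDICT = { $, '(', 'x' }
  '(' is in predict set, so this production goes in M[E, '(']
E → ( ( n: PREDICT = { '(' }
  '(' is in predict set, so this production goes in M[E, '(']
E → ε: PREDICT = { $, '(' }
  '(' is in predict set, so this production goes in M[E, '(']
E → x ( C: PREDICT = { 'x' }

M[E, '('] = E → C, E → ( ( n, E → ε  (a multiply-defined cell — the grammar is not LL(1))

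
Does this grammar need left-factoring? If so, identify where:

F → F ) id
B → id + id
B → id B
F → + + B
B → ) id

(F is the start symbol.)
Yes, B has productions with common prefix 'id'

Left-factoring is needed when two productions for the same non-terminal
share a common prefix on the right-hand side.

Productions for F:
  F → F ) id
  F → + + B
Productions for B:
  B → id + id
  B → id B
  B → ) id

Found common prefix 'id' in productions for B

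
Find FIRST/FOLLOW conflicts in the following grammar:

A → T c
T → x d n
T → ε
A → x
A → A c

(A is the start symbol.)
A FIRST/FOLLOW conflict occurs when a non-terminal N has a nullable alternative N → β (β ⇒* ε) and another alternative N → α with FIRST(α) ∩ FOLLOW(N) ≠ ∅: on such a lookahead the parser cannot decide between expanding α and letting N vanish via β.

Nullable non-terminals: T.

T: nullable alternative(s) T → ε; FOLLOW(T) = { 'c' }
  T → x d n: FIRST \ {ε} = { 'x' } — disjoint from FOLLOW(T)
  T → ε: FIRST \ {ε} = { } — this is the only nullable alternative, skip

A has no nullable alternative, so no FIRST/FOLLOW check is needed there.

No FIRST/FOLLOW conflicts found.

Answer: No FIRST/FOLLOW conflicts.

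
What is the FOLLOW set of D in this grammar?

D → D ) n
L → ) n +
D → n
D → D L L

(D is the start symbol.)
To compute FOLLOW(D), find every occurrence of D on a right-hand side N → α D β: add FIRST(β) \ {ε}, and if β is empty or nullable also add FOLLOW(N). Iterate to a fixed point.

D is the start symbol, so $ ∈ FOLLOW(D).
In D → D ) n: D is followed by ')' n, add FIRST(')' n) \ {ε} = { ')' }
In D → D L L: D is followed by L L, add FIRST(L L) \ {ε} = { ')' }

Taking the union: FOLLOW(D) = { $, ')' }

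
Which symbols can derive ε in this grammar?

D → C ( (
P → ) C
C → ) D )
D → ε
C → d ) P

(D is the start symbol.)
{ 'D' }

A non-terminal is nullable if it can derive ε (the empty string): either it has an ε-production, or it has a production whose right-hand side consists entirely of nullable non-terminals.

ε-productions: D → ε
So D is immediately nullable.
No further non-terminal can be added: every production for the remaining non-terminals contains a terminal or a non-nullable non-terminal.
Nullable = { 'D' }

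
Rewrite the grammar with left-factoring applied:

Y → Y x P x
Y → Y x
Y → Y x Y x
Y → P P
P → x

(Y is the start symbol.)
Y → Y x Y'
Y' → P x
Y' → ε
Y' → Y x
Y → P P
P → x

Left-factoring transforms A → αβ₁ | αβ₂ into A → αA' and A' → β₁ | β₂
(α is the longest common prefix among the alternatives). Repeat until
no nonterminal has two alternatives with a common prefix.

Round 1: Y has alternatives sharing prefix 'Y x'. Introduce Y': Y → Y x Y'
  Add: Y' → P x
  Add: Y' → ε
  Add: Y' → Y x

No remaining common prefixes — done.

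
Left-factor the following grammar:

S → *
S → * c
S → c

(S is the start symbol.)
S → * S'
S' → ε
S' → c
S → c

Left-factoring transforms A → αβ₁ | αβ₂ into A → αA' and A' → β₁ | β₂
(α is the longest common prefix among the alternatives). Repeat until
no nonterminal has two alternatives with a common prefix.

Round 1: S has alternatives sharing prefix '*'. Introduce S': S → * S'
  Add: S' → ε
  Add: S' → c

No remaining common prefixes — done.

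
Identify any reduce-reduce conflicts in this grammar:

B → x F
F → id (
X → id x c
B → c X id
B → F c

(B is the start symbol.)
No reduce-reduce conflicts

A reduce-reduce conflict occurs when an LR(0) state has two complete items [A → α .] and [B → β .] — both call for a reduction, and with no lookahead the parser cannot choose between them.

Augment with B' → B and build the canonical LR(0) collection (I0 = CLOSURE({[B' → . B]}), then GOTO on every symbol after a dot until no new states appear). It has 14 states:
  I0: { [B → . F c], [B → . c X id], [B → . x F], [B' → . B], [F → . id (] }  — shift
  I1: { [B' → B .] }  — accept
  I2: { [B → F . c] }  — shift
  I3: { [B → c . X id], [X → . id x c] }  — shift
  I4: { [F → id . (] }  — shift
  I5: { [B → x . F], [F → . id (] }  — shift
  I6: { [B → x F .] }  — reduce
  I7: { [F → id ( .] }  — reduce
  I8: { [B → c X . id] }  — shift
  I9: { [X → id . x c] }  — shift
  I10: { [X → id x . c] }  — shift
  I11: { [X → id x c .] }  — reduce
  I12: { [B → c X id .] }  — reduce
  I13: { [B → F c .] }  — reduce

No state contains more than one complete item.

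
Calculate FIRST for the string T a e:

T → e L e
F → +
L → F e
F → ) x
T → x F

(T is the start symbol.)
FIRST sets of the non-terminals involved (from the grammar, by fixed-point iteration):
  FIRST(T) = { 'e', 'x' }

To compute FIRST(T a e), process the symbols left to right:
Symbol T is a non-terminal. Add FIRST(T) \ {ε} = { 'e', 'x' }
T is not nullable (ε ∉ FIRST(T)), so stop here.
FIRST(T a e) = { 'e', 'x' }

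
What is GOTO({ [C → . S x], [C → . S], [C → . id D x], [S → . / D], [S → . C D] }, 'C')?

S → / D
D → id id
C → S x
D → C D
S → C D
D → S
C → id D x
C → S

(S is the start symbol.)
GOTO(I, 'C') = CLOSURE({ [A → αX.β] : [A → α.Xβ] ∈ I, X = 'C' })

Items with dot before 'C', with the dot advanced:
  [S → . C D] → [S → C . D]
Closure of the advanced items:
  [S → C . D] has the dot before D: add [D → . id id], [D → . C D], [D → . S]
  [D → . C D] has the dot before C: add [C → . S x], [C → . id D x], [C → . S]
  [D → . S] has the dot before S: add [S → . / D], [S → . C D]

GOTO = { [C → . S x], [C → . S], [C → . id D x], [D → . C D], [D → . S], [D → . id id], [S → . / D], [S → . C D], [S → C . D] }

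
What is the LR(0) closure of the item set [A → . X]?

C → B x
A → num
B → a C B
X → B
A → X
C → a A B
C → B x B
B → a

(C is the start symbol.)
{ [A → . X], [B → . a C B], [B → . a], [X → . B] }

Start with: [A → . X]
  [A → . X] has the dot before X: add [X → . B]
  [X → . B] has the dot before B: add [B → . a C B], [B → . a]
No further items can be added.

CLOSURE = { [A → . X], [B → . a C B], [B → . a], [X → . B] }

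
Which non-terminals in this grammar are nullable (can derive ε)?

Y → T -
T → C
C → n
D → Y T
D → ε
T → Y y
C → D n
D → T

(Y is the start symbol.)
{ 'D' }

A non-terminal is nullable if it can derive ε (the empty string): either it has an ε-production, or it has a production whose right-hand side consists entirely of nullable non-terminals.

ε-productions: D → ε
So D is immediately nullable.
No further non-terminal can be added: every production for the remaining non-terminals contains a terminal or a non-nullable non-terminal.
Nullable = { 'D' }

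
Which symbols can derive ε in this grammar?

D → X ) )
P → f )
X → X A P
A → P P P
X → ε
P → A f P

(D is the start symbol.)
{ 'X' }

A non-terminal is nullable if it can derive ε (the empty string): either it has an ε-production, or it has a production whose right-hand side consists entirely of nullable non-terminals.

ε-productions: X → ε
So X is immediately nullable.
No further non-terminal can be added: every production for the remaining non-terminals contains a terminal or a non-nullable non-terminal.
Nullable = { 'X' }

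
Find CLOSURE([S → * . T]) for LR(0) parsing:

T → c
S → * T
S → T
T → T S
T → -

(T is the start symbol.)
To compute CLOSURE, for each item [A → α.Bβ] where B is a non-terminal, add [B → .γ] for all productions B → γ; repeat for the newly added items until nothing changes.

Start with: [S → * . T]
  [S → * . T] has the dot before T: add [T → . c], [T → . T S], [T → . -]
No further items can be added.

CLOSURE = { [S → * . T], [T → . -], [T → . T S], [T → . c] }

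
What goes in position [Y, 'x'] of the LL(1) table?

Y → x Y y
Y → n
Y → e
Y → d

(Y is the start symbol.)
Y → x Y y

To find M[Y, 'x'], we find productions for Y where 'x' is in the predict set (PREDICT(N → α) = (FIRST(α) \ {ε}) ∪ (FOLLOW(N) if α ⇒* ε)).

Y → x Y y: PREDICT = { 'x' }
  'x' is in predict set, so this production goes in M[Y, 'x']
Y → n: PREDICT = { 'n' }
Y → e: PREDICT = { 'e' }
Y → d: PREDICT = { 'd' }

M[Y, 'x'] = Y → x Y y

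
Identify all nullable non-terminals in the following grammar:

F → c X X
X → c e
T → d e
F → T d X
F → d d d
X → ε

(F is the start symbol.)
{ 'X' }

ε-productions: X → ε
So X is immediately nullable.
No further non-terminal can be added: every production for the remaining non-terminals contains a terminal or a non-nullable non-terminal.
Nullable = { 'X' }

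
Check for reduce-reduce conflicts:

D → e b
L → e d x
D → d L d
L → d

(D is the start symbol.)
No reduce-reduce conflicts

Augment with D' → D and build the canonical LR(0) collection (I0 = CLOSURE({[D' → . D]}), then GOTO on every symbol after a dot until no new states appear). It has 11 states:
  I0: { [D → . d L d], [D → . e b], [D' → . D] }  — shift
  I1: { [D' → D .] }  — accept
  I2: { [D → d . L d], [L → . d], [L → . e d x] }  — shift
  I3: { [D → e . b] }  — shift
  I4: { [D → e b .] }  — reduce
  I5: { [D → d L . d] }  — shift
  I6: { [L → d .] }  — reduce
  I7: { [L → e . d x] }  — shift
  I8: { [L → e d . x] }  — shift
  I9: { [L → e d x .] }  — reduce
  I10: { [D → d L d .] }  — reduce

No state contains more than one complete item.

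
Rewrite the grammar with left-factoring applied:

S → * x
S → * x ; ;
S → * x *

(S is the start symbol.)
Left-factoring transforms A → αβ₁ | αβ₂ into A → αA' and A' → β₁ | β₂
(α is the longest common prefix among the alternatives). Repeat until
no nonterminal has two alternatives with a common prefix.

Round 1: S has alternatives sharing prefix '* x'. Introduce S': S → * x S'
  Add: S' → ε
  Add: S' → ; ;
  Add: S' → *

No remaining common prefixes — done.

Resulting grammar:
S → * x S'
S' → ε
S' → ; ;
S' → *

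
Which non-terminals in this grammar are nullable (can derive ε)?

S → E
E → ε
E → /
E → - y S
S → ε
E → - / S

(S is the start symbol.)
{ 'E', 'S' }

ε-productions: E → ε, S → ε
So E, S are immediately nullable.
Every non-terminal is now nullable.
Nullable = { 'E', 'S' }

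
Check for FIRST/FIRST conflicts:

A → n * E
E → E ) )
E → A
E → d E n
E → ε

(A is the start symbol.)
Yes. E → E ')' ')' / E → A on { 'n' }; E → E ')' ')' / E → d E n on { 'd' }

A FIRST/FIRST conflict occurs when two productions N → α and N → β for the same non-terminal have FIRST(α) ∩ FIRST(β) ≠ ∅ (with ε ∈ FIRST of a nullable right-hand side, so two nullable alternatives also conflict).

FIRST sets of the non-terminals at (or reachable through a nullable prefix from) the front of some alternative:
  FIRST(E) = { ')', 'd', 'n', ε }
  FIRST(A) = { 'n' }

Productions for E:
  E → E ) ): FIRST = { ')', 'd', 'n' }
  E → A: FIRST = { 'n' }
  E → d E n: FIRST = { 'd' }
  E → ε: FIRST = { ε }
A has only one production, so no FIRST/FIRST conflict is possible there.

Conflict for E: E → E ) ) and E → A
  Overlap: { 'n' }
Conflict for E: E → E ) ) and E → d E n
  Overlap: { 'd' }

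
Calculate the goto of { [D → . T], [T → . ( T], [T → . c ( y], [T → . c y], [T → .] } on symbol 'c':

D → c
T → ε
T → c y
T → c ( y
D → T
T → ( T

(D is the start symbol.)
{ [T → c . ( y], [T → c . y] }

GOTO(I, 'c') = CLOSURE({ [A → αX.β] : [A → α.Xβ] ∈ I, X = 'c' })

Items with dot before 'c', with the dot advanced:
  [T → . c ( y] → [T → c . ( y]
  [T → . c y] → [T → c . y]
Closure adds nothing (no advanced item has the dot before a non-terminal).

GOTO = { [T → c . ( y], [T → c . y] }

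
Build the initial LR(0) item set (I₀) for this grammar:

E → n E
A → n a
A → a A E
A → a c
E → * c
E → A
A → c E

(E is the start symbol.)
First, augment the grammar with E' → E
I₀ = CLOSURE({ [E' → . E] }):
  [E' → . E] has the dot before E: add [E → . n E], [E → . * c], [E → . A]
  [E → . A] has the dot before A: add [A → . n a], [A → . a A E], [A → . a c], [A → . c E]
No further items can be added.

I₀ = { [A → . a A E], [A → . a c], [A → . c E], [A → . n a], [E → . * c], [E → . A], [E → . n E], [E' → . E] }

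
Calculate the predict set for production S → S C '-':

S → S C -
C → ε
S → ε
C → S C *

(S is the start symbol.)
{ '*', '-' }

PREDICT(S → S C '-') = (FIRST(RHS) \ {ε}) ∪ (FOLLOW(S) if ε ∈ FIRST(RHS), i.e. RHS ⇒* ε)
FIRST(S) = { '*', '-', ε }
FIRST(C) = { '*', '-', ε }
FIRST(S C '-') = { '*', '-' }
ε ∉ FIRST(S C '-'), so FOLLOW(S) is not added.
PREDICT(S → S C '-') = { '*', '-' }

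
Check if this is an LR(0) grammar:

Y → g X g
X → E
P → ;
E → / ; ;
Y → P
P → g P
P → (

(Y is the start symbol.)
A grammar is LR(0) if no state in the canonical LR(0) collection has:
  - both a shift item (dot before a terminal) and a complete item (shift-reduce conflict), or
  - two or more complete items (reduce-reduce conflict; the accept item [Y' → Y .] counts as a complete item here).

Augment with Y' → Y and build the canonical LR(0) collection (I0 = CLOSURE({[Y' → . Y]}), then GOTO on every symbol after a dot until no new states appear). It has 14 states:
  I0: { [P → . (], [P → . ;], [P → . g P], [Y → . P], [Y → . g X g], [Y' → . Y] }  — shift
  I1: { [P → ( .] }  — reduce
  I2: { [P → ; .] }  — reduce
  I3: { [Y → P .] }  — reduce
  I4: { [Y' → Y .] }  — accept
  I5: { [E → . / ; ;], [P → . (], [P → . ;], [P → . g P], [P → g . P], [X → . E], [Y → g . X g] }  — shift
  I6: { [E → / . ; ;] }  — shift
  I7: { [X → E .] }  — reduce
  I8: { [P → g P .] }  — reduce
  I9: { [Y → g X . g] }  — shift
  I10: { [P → . (], [P → . ;], [P → . g P], [P → g . P] }  — shift
  I11: { [Y → g X g .] }  — reduce
  I12: { [E → / ; . ;] }  — shift
  I13: { [E → / ; ; .] }  — reduce

Every state is either a pure shift/goto state or contains exactly one complete item and nothing to shift — no conflicts. The grammar is LR(0).

Answer: Yes, the grammar is LR(0)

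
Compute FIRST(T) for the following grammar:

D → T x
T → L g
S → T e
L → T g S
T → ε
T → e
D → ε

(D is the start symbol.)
FIRST sets of the other non-terminals involved (by the same procedure, iterated to a fixed point):
  FIRST(L) = { 'e', 'g' }

From T → L g:
  - L is a non-terminal: add FIRST(L) \ {ε} = { 'e', 'g' }
    L is not nullable, so stop
From T → ε:
  - ε-production, so ε ∈ FIRST(T)
From T → e:
  - e is a terminal: add 'e' and stop

Collecting: FIRST(T) = { 'e', 'g', ε }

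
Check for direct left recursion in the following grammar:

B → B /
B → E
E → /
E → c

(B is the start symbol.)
Yes, B is left-recursive

Direct left recursion occurs when N → N α for some non-terminal N (the right-hand side begins with the left-hand side itself).

B → B /: LEFT RECURSIVE (starts with B)
B → E: starts with E
E → /: starts with '/'
E → c: starts with c

The grammar has direct left recursion on: B.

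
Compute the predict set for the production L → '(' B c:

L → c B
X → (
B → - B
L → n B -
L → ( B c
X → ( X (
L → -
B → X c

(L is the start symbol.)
PREDICT(L → '(' B c) = (FIRST(RHS) \ {ε}) ∪ (FOLLOW(L) if ε ∈ FIRST(RHS), i.e. RHS ⇒* ε)
FIRST('(' B c) = { '(' }
ε ∉ FIRST('(' B c), so FOLLOW(L) is not added.
PREDICT(L → '(' B c) = { '(' }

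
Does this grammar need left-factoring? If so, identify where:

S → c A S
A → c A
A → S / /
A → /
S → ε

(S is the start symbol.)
No, left-factoring is not needed

Left-factoring is needed when two productions for the same non-terminal
share a common prefix on the right-hand side.

Productions for S:
  S → c A S
  S → ε
Productions for A:
  A → c A
  A → S / /
  A → /

No common prefixes found.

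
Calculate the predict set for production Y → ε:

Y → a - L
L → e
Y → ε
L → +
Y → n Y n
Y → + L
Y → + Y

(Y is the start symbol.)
PREDICT(Y → ε) = (FIRST(RHS) \ {ε}) ∪ (FOLLOW(Y) if ε ∈ FIRST(RHS), i.e. RHS ⇒* ε)
The right-hand side is ε (FIRST(ε) = { ε }), so the predict set is FOLLOW(Y) = { $, 'n' }
PREDICT(Y → ε) = { $, 'n' }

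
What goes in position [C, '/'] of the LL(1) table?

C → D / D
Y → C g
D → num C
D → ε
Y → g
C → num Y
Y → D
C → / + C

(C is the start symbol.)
To find M[C, '/'], we find productions for C where '/' is in the predict set (PREDICT(N → α) = (FIRST(α) \ {ε}) ∪ (FOLLOW(N) if α ⇒* ε)).

Relevant sets:
  FIRST(D) = { 'num', ε }

C → D / D: PREDICT = { '/', 'num' }
  '/' is in predict set, so this production goes in M[C, '/']
C → num Y: PREDICT = { 'num' }
C → / + C: PREDICT = { '/' }
  '/' is in predict set, so this production goes in M[C, '/']

M[C, '/'] = C → D / D, C → / + C  (a multiply-defined cell — the grammar is not LL(1))

Answer: C → D / D, C → / + C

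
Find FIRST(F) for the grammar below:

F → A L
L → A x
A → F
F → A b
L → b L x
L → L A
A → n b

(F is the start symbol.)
FIRST sets of the other non-terminals involved (by the same procedure, iterated to a fixed point):
  FIRST(A) = { 'n' }

From F → A L:
  - A is a non-terminal: add FIRST(A) \ {ε} = { 'n' }
    A is not nullable, so stop
From F → A b:
  - A is a non-terminal: add FIRST(A) \ {ε} = { 'n' }
    A is not nullable, so stop

Collecting: FIRST(F) = { 'n' }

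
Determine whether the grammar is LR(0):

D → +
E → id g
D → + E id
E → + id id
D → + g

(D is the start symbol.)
No. Shift-reduce conflict between [D → + .] and [D → + . g]

A grammar is LR(0) if no state in the canonical LR(0) collection has:
  - both a shift item (dot before a terminal) and a complete item (shift-reduce conflict), or
  - two or more complete items (reduce-reduce conflict; the accept item [D' → D .] counts as a complete item here).

Augment with D' → D and build the canonical LR(0) collection (I0 = CLOSURE({[D' → . D]}), then GOTO on every symbol after a dot until no new states appear). It has 11 states:
  I0: { [D → . + E id], [D → . + g], [D → . +], [D' → . D] }  — shift
  I1: { [D → + . E id], [D → + . g], [D → + .], [E → . + id id], [E → . id g] }  — shift, reduce
  I2: { [D' → D .] }  — accept
  I3: { [E → + . id id] }  — shift
  I4: { [D → + E . id] }  — shift
  I5: { [D → + g .] }  — reduce
  I6: { [E → id . g] }  — shift
  I7: { [E → id g .] }  — reduce
  I8: { [D → + E id .] }  — reduce
  I9: { [E → + id . id] }  — shift
  I10: { [E → + id id .] }  — reduce

Conflict in state I1:
  Shift-reduce conflict between [D → + .] and [D → + . g]
So the grammar is NOT LR(0).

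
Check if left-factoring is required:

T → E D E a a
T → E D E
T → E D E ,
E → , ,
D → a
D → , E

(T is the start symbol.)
Yes, T has productions with common prefix 'E D E'

Left-factoring is needed when two productions for the same non-terminal
share a common prefix on the right-hand side.

Productions for T:
  T → E D E a a
  T → E D E
  T → E D E ,
Productions for D:
  D → a
  D → , E

Found common prefix 'E D E' in productions for T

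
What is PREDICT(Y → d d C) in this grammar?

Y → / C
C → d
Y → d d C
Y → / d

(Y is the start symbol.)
PREDICT(Y → d d C) = (FIRST(RHS) \ {ε}) ∪ (FOLLOW(Y) if ε ∈ FIRST(RHS), i.e. RHS ⇒* ε)
FIRST(d d C) = { 'd' }
ε ∉ FIRST(d d C), so FOLLOW(Y) is not added.
PREDICT(Y → d d C) = { 'd' }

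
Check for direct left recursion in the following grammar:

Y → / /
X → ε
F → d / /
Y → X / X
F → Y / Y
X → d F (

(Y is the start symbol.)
Direct left recursion occurs when N → N α for some non-terminal N (the right-hand side begins with the left-hand side itself).

Y → / /: starts with '/'
X → ε: starts with ε
F → d / /: starts with d
Y → X / X: starts with X
F → Y / Y: starts with Y
X → d F (: starts with d

No direct left recursion found.

Answer: No direct left recursion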